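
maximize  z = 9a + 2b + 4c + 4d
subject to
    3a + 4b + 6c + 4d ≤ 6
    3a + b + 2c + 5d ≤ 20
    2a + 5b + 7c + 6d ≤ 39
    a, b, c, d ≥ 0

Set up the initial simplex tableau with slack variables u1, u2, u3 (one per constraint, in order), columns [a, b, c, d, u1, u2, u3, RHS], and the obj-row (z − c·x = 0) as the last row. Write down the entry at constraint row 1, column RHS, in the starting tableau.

6

The RHS of constraint 1 is b_1 = 6.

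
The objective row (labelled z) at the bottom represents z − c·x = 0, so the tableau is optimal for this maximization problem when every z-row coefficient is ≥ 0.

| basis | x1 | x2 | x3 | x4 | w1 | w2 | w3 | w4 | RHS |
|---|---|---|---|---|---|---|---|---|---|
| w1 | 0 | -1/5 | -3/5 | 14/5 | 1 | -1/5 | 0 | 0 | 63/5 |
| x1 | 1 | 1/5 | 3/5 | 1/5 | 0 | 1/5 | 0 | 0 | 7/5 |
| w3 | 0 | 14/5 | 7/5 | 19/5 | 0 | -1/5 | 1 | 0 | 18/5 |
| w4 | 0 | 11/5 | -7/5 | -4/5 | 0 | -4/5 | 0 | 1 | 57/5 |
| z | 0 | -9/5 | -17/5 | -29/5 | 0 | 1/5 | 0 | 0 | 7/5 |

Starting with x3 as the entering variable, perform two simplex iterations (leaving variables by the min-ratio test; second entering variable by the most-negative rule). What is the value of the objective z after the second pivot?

49/5

Ratio test on column x3 — row 1: entry -3/5 ≤ 0; row 2: (7/5)/(3/5) = 7/3; row 3: (18/5)/(7/5) = 18/7; row 4: entry -7/5 ≤ 0. Minimum is 7/3 at row 2 (x1 leaves); pivot element 3/5.
Pivot on row 2; the z-row RHS becomes 7/5 − (-17/5)·(7/3) = 28/3.
Next entering variable (most negative z-row entry -14/3): x4.
Ratio test on column x4 — row 1: 14/3 = 14/3; row 2: (7/3)/(1/3) = 7; row 3: (1/3)/(10/3) = 1/10; row 4: entry -1/3 ≤ 0. Minimum is 1/10 at row 3 (w3 leaves); pivot element 10/3.
After the second pivot the z-row RHS is 28/3 − (-14/3)·(1/10) = 49/5.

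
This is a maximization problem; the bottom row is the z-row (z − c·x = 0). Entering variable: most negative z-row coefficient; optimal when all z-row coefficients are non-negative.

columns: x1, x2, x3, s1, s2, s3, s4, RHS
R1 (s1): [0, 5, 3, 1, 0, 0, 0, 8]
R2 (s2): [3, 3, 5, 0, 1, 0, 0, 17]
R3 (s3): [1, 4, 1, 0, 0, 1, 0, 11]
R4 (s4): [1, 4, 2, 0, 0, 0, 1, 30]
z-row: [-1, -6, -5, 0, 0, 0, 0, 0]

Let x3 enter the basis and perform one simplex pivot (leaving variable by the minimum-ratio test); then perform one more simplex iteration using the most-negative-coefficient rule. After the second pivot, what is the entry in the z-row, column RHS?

131/9

Ratio test on column x3 — row 1: 8/3 = 8/3; row 2: 17/5 = 17/5; row 3: 11/1 = 11; row 4: 30/2 = 15. Minimum is 8/3 at row 1 (s1 leaves); pivot element 3.
Divide row 1 by 3; eliminate column x3 from the other rows.
Second iteration: most negative z-row entry is -1 in column x1, so x1 enters.
Ratio test on column x1 — row 1: entry 0 ≤ 0; row 2: (11/3)/3 = 11/9; row 3: (25/3)/1 = 25/3; row 4: (74/3)/1 = 74/3. Minimum is 11/9 at row 2 (s2 leaves); pivot element 3.
Divide row 2 by 3; eliminate column x1 from the other rows.
After both pivots, the entry at the z-row, column RHS is 131/9.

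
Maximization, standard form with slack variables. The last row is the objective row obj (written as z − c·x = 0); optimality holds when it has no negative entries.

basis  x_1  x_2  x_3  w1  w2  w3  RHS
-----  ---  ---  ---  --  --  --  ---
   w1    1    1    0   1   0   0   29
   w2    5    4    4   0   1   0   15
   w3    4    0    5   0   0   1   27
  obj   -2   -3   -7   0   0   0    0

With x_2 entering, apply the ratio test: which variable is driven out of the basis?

w2

Column x_2 entries and ratios — w1: 29/1 = 29; w2: 15/4 = 15/4; w3: 0 ≤ 0, skip.
Smallest ratio is 15/4 in the row of w2, so w2 leaves.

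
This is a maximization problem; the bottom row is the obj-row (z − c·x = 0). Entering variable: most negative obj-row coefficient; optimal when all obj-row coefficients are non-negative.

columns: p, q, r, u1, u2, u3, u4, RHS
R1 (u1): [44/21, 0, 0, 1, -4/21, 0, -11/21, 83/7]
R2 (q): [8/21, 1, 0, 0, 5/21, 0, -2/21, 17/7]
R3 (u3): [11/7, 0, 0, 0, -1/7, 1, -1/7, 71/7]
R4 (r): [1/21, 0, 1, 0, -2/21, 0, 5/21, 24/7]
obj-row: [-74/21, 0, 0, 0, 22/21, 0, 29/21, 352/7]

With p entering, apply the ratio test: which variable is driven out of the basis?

u1

Column p entries and ratios — u1: (83/7)/(44/21) = 249/44; q: (17/7)/(8/21) = 51/8; u3: (71/7)/(11/7) = 71/11; r: (24/7)/(1/21) = 72.
Smallest ratio is 249/44 in the row of u1, so u1 leaves.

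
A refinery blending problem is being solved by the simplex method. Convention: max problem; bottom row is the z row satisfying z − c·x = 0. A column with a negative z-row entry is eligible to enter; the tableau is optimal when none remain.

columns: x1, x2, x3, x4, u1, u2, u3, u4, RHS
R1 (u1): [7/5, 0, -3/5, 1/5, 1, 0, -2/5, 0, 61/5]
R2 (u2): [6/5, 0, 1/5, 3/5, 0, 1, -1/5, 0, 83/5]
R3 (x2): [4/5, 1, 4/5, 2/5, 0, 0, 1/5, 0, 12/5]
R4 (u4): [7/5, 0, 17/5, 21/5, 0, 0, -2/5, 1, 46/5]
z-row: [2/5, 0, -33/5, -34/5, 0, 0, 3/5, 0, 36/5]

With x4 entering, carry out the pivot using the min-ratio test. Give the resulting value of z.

464/21

Ratio test on column x4 — row 1: (61/5)/(1/5) = 61; row 2: (83/5)/(3/5) = 83/3; row 3: (12/5)/(2/5) = 6; row 4: (46/5)/(21/5) = 46/21. Minimum is 46/21 at row 4 (u4 leaves); pivot element 21/5.
Pivot on row 4; the z-row RHS becomes 36/5 − (-34/5)·(46/21) = 464/21.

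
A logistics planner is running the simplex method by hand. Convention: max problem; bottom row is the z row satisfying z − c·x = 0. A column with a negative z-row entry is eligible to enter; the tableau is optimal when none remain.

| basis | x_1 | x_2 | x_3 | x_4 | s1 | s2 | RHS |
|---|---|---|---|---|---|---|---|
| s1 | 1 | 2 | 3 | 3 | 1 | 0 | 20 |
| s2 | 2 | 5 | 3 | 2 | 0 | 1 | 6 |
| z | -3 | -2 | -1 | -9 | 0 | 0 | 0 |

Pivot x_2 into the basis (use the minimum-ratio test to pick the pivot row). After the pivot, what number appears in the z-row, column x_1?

-11/5

Ratio test on column x_2 — row 1: 20/2 = 10; row 2: 6/5 = 6/5. Minimum is 6/5 at row 2 (s2 leaves); pivot element 5.
Divide row 2 by 5; eliminate column x_2 from the other rows.
z-row update in column x_1: -3 − (-2)·(2/5) = -11/5.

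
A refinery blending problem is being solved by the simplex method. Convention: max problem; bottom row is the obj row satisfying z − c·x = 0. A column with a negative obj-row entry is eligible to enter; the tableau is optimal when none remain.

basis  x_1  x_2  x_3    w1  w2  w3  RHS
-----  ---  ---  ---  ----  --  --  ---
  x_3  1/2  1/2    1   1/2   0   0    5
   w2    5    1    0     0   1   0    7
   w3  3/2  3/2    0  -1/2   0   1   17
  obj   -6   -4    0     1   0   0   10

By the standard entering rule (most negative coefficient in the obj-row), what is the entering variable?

Negative obj-row entries: x_1: -6, x_2: -4.
The most negative is -6 in column x_1, so x_1 enters.

x_1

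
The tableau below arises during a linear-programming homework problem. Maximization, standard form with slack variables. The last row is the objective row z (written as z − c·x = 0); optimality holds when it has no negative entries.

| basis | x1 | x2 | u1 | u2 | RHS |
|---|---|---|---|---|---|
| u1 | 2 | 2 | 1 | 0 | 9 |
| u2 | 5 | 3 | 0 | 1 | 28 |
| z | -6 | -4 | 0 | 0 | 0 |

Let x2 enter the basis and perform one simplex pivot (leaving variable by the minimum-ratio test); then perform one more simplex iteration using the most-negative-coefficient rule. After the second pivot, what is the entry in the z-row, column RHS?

27

Ratio test on column x2 — row 1: 9/2 = 9/2; row 2: 28/3 = 28/3. Minimum is 9/2 at row 1 (u1 leaves); pivot element 2.
Divide row 1 by 2; eliminate column x2 from the other rows.
Second iteration: most negative z-row entry is -2 in column x1, so x1 enters.
Ratio test on column x1 — row 1: (9/2)/1 = 9/2; row 2: (29/2)/2 = 29/4. Minimum is 9/2 at row 1 (x2 leaves); pivot element 1.
Divide row 1 by 1; eliminate column x1 from the other rows.
After both pivots, the entry at the z-row, column RHS is 27.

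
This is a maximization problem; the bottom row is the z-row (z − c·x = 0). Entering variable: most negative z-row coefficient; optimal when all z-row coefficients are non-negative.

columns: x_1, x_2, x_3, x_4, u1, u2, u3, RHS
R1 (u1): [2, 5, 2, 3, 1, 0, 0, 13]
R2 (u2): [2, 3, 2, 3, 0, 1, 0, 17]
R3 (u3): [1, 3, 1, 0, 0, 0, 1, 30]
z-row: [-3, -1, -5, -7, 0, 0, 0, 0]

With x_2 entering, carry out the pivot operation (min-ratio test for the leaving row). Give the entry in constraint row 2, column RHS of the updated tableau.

46/5

Ratio test on column x_2 — row 1: 13/5 = 13/5; row 2: 17/3 = 17/3; row 3: 30/3 = 10. Minimum is 13/5 at row 1 (u1 leaves); pivot element 5.
Divide row 1 by 5; eliminate column x_2 from the other rows.
Row 2 update in column RHS: 17 − 3·(13/5) = 46/5.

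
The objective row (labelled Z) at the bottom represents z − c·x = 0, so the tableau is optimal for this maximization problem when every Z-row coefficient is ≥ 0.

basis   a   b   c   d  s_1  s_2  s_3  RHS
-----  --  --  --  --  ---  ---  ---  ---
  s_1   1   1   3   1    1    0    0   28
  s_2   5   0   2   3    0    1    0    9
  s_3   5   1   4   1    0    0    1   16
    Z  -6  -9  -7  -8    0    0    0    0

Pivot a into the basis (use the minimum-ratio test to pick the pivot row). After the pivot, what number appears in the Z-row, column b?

-9

Ratio test on column a — row 1: 28/1 = 28; row 2: 9/5 = 9/5; row 3: 16/5 = 16/5. Minimum is 9/5 at row 2 (s_2 leaves); pivot element 5.
Divide row 2 by 5; eliminate column a from the other rows.
Z-row update in column b: -9 − (-6)·0 = -9.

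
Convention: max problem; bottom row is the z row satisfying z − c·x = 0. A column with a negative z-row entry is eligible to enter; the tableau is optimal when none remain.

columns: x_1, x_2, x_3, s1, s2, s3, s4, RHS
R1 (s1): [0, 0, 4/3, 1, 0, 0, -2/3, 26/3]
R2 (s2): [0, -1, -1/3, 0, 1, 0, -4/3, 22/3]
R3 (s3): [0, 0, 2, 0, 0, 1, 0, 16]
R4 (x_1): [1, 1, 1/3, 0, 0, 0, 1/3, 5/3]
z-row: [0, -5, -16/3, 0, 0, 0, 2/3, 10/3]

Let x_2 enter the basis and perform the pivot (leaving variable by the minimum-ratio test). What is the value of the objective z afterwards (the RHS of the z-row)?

35/3

Ratio test on column x_2 — row 1: entry 0 ≤ 0; row 2: entry -1 ≤ 0; row 3: entry 0 ≤ 0; row 4: (5/3)/1 = 5/3. Minimum is 5/3 at row 4 (x_1 leaves); pivot element 1.
Pivot on row 4; the z-row RHS becomes 10/3 − (-5)·(5/3) = 35/3.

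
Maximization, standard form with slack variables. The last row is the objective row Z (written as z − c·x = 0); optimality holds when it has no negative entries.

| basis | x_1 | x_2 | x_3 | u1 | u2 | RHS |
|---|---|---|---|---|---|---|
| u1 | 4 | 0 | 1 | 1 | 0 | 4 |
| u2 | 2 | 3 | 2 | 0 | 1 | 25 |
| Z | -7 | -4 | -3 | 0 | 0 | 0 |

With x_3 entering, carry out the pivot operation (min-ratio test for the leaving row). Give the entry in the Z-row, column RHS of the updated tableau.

Ratio test on column x_3 — row 1: 4/1 = 4; row 2: 25/2 = 25/2. Minimum is 4 at row 1 (u1 leaves); pivot element 1.
Divide row 1 by 1; eliminate column x_3 from the other rows.
Z-row update in column RHS: 0 − (-3)·4 = 12.

12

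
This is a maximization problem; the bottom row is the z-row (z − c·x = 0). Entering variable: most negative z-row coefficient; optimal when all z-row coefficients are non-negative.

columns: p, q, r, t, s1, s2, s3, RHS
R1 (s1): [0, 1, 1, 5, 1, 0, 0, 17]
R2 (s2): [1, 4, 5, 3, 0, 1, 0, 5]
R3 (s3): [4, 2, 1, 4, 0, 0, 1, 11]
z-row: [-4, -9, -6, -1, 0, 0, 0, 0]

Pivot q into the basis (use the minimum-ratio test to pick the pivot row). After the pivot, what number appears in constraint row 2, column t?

Ratio test on column q — row 1: 17/1 = 17; row 2: 5/4 = 5/4; row 3: 11/2 = 11/2. Minimum is 5/4 at row 2 (s2 leaves); pivot element 4.
Divide row 2 by 4; eliminate column q from the other rows.
In the new row 2, the t entry is the old entry divided by the pivot: 3/4 = 3/4.

3/4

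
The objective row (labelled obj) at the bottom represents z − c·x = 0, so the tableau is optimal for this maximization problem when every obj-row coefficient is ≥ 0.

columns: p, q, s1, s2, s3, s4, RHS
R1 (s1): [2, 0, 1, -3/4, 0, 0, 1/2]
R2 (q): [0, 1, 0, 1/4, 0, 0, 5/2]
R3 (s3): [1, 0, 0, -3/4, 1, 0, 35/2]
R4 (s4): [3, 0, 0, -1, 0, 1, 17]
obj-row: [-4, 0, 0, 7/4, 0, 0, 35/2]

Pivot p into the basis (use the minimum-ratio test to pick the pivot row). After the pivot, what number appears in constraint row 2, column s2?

Ratio test on column p — row 1: (1/2)/2 = 1/4; row 2: entry 0 ≤ 0; row 3: (35/2)/1 = 35/2; row 4: 17/3 = 17/3. Minimum is 1/4 at row 1 (s1 leaves); pivot element 2.
Divide row 1 by 2; eliminate column p from the other rows.
Row 2 update in column s2: 1/4 − 0·(-3/8) = 1/4.

1/4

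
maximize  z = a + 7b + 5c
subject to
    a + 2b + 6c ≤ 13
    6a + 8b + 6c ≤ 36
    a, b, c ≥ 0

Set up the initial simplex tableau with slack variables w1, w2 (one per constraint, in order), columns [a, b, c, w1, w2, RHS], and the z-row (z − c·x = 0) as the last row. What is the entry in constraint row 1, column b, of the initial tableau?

Constraint 1 has coefficient 2 on b.

2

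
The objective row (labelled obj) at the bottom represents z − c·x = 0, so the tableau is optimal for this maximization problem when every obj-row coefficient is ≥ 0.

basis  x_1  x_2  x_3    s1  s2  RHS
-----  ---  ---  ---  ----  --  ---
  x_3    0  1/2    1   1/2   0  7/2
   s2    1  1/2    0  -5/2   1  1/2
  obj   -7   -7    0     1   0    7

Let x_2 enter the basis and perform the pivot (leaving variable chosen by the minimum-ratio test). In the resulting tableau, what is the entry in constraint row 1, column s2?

-1

Ratio test on column x_2 — row 1: (7/2)/(1/2) = 7; row 2: (1/2)/(1/2) = 1. Minimum is 1 at row 2 (s2 leaves); pivot element 1/2.
Divide row 2 by 1/2; eliminate column x_2 from the other rows.
Row 1 update in column s2: 0 − (1/2)·2 = -1.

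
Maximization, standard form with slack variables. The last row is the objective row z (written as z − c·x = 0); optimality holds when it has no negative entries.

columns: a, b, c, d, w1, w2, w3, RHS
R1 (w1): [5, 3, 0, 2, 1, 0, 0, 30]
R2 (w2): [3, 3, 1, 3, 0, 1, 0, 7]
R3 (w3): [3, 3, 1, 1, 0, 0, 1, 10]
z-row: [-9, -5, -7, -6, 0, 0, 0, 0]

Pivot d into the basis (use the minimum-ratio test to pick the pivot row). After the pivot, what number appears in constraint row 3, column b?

2

Ratio test on column d — row 1: 30/2 = 15; row 2: 7/3 = 7/3; row 3: 10/1 = 10. Minimum is 7/3 at row 2 (w2 leaves); pivot element 3.
Divide row 2 by 3; eliminate column d from the other rows.
Row 3 update in column b: 3 − 1·1 = 2.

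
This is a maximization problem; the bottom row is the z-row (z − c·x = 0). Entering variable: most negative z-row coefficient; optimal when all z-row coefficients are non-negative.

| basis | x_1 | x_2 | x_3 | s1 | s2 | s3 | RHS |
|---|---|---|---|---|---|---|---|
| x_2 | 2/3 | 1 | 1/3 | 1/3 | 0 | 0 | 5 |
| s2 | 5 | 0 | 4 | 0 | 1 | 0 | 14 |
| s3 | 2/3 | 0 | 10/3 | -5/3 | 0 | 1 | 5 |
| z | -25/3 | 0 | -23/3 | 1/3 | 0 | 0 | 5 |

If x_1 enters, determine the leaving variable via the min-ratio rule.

s2

Column x_1 entries and ratios — x_2: 5/(2/3) = 15/2; s2: 14/5 = 14/5; s3: 5/(2/3) = 15/2.
Smallest ratio is 14/5 in the row of s2, so s2 leaves.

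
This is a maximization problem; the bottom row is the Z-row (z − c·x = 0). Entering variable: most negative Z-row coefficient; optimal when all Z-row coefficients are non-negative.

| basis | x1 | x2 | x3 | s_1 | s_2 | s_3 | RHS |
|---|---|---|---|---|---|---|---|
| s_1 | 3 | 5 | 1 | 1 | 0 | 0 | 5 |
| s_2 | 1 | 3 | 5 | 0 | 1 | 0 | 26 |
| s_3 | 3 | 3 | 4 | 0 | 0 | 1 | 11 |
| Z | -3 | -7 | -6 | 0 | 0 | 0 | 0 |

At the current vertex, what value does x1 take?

0

x1 is not in the basis, so in the current basic feasible solution x1 = 0.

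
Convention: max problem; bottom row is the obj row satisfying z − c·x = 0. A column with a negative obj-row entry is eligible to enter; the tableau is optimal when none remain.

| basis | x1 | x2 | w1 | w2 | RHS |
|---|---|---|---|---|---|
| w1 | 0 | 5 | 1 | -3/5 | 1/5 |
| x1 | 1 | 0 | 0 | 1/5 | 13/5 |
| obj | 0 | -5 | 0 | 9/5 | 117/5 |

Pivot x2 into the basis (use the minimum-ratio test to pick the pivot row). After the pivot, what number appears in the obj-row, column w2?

Ratio test on column x2 — row 1: (1/5)/5 = 1/25; row 2: entry 0 ≤ 0. Minimum is 1/25 at row 1 (w1 leaves); pivot element 5.
Divide row 1 by 5; eliminate column x2 from the other rows.
obj-row update in column w2: 9/5 − (-5)·(-3/25) = 6/5.

6/5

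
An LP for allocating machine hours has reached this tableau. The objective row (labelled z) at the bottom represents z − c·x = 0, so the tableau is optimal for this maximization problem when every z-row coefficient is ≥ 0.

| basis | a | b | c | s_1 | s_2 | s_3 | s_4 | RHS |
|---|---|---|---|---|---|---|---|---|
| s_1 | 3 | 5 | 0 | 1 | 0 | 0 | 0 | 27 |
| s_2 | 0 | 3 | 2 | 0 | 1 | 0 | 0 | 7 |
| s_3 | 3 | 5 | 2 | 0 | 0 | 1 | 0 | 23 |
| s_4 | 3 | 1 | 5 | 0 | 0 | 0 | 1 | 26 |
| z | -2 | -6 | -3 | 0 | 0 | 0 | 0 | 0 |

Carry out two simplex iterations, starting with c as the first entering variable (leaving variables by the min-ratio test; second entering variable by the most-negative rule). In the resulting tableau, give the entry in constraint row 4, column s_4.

1/3

Ratio test on column c — row 1: entry 0 ≤ 0; row 2: 7/2 = 7/2; row 3: 23/2 = 23/2; row 4: 26/5 = 26/5. Minimum is 7/2 at row 2 (s_2 leaves); pivot element 2.
Divide row 2 by 2; eliminate column c from the other rows.
Second iteration: most negative z-row entry is -2 in column a, so a enters.
Ratio test on column a — row 1: 27/3 = 9; row 2: entry 0 ≤ 0; row 3: 16/3 = 16/3; row 4: (17/2)/3 = 17/6. Minimum is 17/6 at row 4 (s_4 leaves); pivot element 3.
Divide row 4 by 3; eliminate column a from the other rows.
After both pivots, the entry at constraint row 4, column s_4 is 1/3.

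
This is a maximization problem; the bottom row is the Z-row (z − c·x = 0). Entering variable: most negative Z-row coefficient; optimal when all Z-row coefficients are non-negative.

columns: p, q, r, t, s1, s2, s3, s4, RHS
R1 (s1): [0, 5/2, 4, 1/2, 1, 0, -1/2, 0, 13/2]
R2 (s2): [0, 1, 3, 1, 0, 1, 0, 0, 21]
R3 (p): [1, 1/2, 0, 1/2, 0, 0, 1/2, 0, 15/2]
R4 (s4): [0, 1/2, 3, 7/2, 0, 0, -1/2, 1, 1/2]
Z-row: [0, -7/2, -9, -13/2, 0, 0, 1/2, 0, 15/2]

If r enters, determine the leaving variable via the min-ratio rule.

s4

Column r entries and ratios — s1: (13/2)/4 = 13/8; s2: 21/3 = 7; p: 0 ≤ 0, skip; s4: (1/2)/3 = 1/6.
Smallest ratio is 1/6 in the row of s4, so s4 leaves.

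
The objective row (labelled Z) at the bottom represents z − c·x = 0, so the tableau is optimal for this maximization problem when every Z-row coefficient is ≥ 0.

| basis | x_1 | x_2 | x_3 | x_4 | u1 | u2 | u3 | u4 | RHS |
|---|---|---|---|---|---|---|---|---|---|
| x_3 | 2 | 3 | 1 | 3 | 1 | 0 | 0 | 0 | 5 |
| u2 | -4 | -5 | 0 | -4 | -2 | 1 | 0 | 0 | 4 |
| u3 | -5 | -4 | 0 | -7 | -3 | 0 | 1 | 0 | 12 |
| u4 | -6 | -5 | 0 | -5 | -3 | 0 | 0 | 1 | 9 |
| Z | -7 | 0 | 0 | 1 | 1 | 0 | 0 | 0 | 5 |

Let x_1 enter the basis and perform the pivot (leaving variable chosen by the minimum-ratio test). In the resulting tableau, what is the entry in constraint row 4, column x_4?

Ratio test on column x_1 — row 1: 5/2 = 5/2; row 2: entry -4 ≤ 0; row 3: entry -5 ≤ 0; row 4: entry -6 ≤ 0. Minimum is 5/2 at row 1 (x_3 leaves); pivot element 2.
Divide row 1 by 2; eliminate column x_1 from the other rows.
Row 4 update in column x_4: -5 − (-6)·(3/2) = 4.

4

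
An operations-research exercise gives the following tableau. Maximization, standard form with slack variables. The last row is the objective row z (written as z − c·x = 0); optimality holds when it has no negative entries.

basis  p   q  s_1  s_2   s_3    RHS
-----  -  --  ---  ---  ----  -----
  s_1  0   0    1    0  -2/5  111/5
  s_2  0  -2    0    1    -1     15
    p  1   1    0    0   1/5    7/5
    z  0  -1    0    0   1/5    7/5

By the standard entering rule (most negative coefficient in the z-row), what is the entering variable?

Negative z-row entries: q: -1.
The most negative is -1 in column q, so q enters.

q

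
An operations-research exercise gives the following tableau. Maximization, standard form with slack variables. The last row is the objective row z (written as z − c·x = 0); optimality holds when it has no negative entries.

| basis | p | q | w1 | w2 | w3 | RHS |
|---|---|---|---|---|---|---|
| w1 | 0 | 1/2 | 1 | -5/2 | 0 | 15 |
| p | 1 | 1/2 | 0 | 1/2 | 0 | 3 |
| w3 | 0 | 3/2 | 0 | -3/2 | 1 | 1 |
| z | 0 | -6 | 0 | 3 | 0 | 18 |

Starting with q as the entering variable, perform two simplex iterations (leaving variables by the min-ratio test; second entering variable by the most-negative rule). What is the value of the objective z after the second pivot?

30

Ratio test on column q — row 1: 15/(1/2) = 30; row 2: 3/(1/2) = 6; row 3: 1/(3/2) = 2/3. Minimum is 2/3 at row 3 (w3 leaves); pivot element 3/2.
Pivot on row 3; the z-row RHS becomes 18 − (-6)·(2/3) = 22.
Next entering variable (most negative z-row entry -3): w2.
Ratio test on column w2 — row 1: entry -2 ≤ 0; row 2: (8/3)/1 = 8/3; row 3: entry -1 ≤ 0. Minimum is 8/3 at row 2 (p leaves); pivot element 1.
After the second pivot the z-row RHS is 22 − (-3)·(8/3) = 30.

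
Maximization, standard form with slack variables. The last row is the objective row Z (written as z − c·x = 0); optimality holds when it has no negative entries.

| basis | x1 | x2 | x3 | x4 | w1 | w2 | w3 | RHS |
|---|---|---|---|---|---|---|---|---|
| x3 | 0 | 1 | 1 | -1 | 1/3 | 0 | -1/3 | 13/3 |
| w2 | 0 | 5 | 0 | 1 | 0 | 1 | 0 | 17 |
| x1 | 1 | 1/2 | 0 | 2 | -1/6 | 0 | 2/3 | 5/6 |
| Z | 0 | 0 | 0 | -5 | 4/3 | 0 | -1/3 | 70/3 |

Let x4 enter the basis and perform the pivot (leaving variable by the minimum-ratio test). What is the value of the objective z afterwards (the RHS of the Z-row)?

Ratio test on column x4 — row 1: entry -1 ≤ 0; row 2: 17/1 = 17; row 3: (5/6)/2 = 5/12. Minimum is 5/12 at row 3 (x1 leaves); pivot element 2.
Pivot on row 3; the Z-row RHS becomes 70/3 − (-5)·(5/12) = 305/12.

305/12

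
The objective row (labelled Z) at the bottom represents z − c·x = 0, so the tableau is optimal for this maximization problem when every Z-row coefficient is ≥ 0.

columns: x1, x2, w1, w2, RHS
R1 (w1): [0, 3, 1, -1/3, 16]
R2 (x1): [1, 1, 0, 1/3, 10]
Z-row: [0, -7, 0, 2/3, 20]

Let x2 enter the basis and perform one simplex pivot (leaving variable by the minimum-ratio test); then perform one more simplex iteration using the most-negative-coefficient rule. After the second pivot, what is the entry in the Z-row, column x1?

1/4

Ratio test on column x2 — row 1: 16/3 = 16/3; row 2: 10/1 = 10. Minimum is 16/3 at row 1 (w1 leaves); pivot element 3.
Divide row 1 by 3; eliminate column x2 from the other rows.
Second iteration: most negative Z-row entry is -1/9 in column w2, so w2 enters.
Ratio test on column w2 — row 1: entry -1/9 ≤ 0; row 2: (14/3)/(4/9) = 21/2. Minimum is 21/2 at row 2 (x1 leaves); pivot element 4/9.
Divide row 2 by 4/9; eliminate column w2 from the other rows.
After both pivots, the entry at the Z-row, column x1 is 1/4.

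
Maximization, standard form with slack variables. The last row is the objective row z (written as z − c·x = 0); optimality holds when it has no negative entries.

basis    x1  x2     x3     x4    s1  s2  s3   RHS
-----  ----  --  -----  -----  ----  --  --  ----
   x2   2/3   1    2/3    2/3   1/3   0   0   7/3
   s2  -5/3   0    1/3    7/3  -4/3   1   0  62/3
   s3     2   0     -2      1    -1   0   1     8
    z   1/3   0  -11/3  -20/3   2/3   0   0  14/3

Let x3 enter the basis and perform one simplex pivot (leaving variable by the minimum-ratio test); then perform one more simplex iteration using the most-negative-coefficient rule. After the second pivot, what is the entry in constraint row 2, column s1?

Ratio test on column x3 — row 1: (7/3)/(2/3) = 7/2; row 2: (62/3)/(1/3) = 62; row 3: entry -2 ≤ 0. Minimum is 7/2 at row 1 (x2 leaves); pivot element 2/3.
Divide row 1 by 2/3; eliminate column x3 from the other rows.
Second iteration: most negative z-row entry is -3 in column x4, so x4 enters.
Ratio test on column x4 — row 1: (7/2)/1 = 7/2; row 2: (39/2)/2 = 39/4; row 3: 15/3 = 5. Minimum is 7/2 at row 1 (x3 leaves); pivot element 1.
Divide row 1 by 1; eliminate column x4 from the other rows.
After both pivots, the entry at constraint row 2, column s1 is -5/2.

-5/2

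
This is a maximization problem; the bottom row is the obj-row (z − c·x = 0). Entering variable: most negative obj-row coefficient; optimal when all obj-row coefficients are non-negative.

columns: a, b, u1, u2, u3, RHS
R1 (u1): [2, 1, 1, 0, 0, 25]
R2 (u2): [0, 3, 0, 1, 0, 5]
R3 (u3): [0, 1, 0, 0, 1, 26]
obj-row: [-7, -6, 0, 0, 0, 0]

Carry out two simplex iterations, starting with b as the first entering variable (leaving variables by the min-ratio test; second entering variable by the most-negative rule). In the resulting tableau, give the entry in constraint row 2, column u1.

0

Ratio test on column b — row 1: 25/1 = 25; row 2: 5/3 = 5/3; row 3: 26/1 = 26. Minimum is 5/3 at row 2 (u2 leaves); pivot element 3.
Divide row 2 by 3; eliminate column b from the other rows.
Second iteration: most negative obj-row entry is -7 in column a, so a enters.
Ratio test on column a — row 1: (70/3)/2 = 35/3; row 2: entry 0 ≤ 0; row 3: entry 0 ≤ 0. Minimum is 35/3 at row 1 (u1 leaves); pivot element 2.
Divide row 1 by 2; eliminate column a from the other rows.
After both pivots, the entry at constraint row 2, column u1 is 0.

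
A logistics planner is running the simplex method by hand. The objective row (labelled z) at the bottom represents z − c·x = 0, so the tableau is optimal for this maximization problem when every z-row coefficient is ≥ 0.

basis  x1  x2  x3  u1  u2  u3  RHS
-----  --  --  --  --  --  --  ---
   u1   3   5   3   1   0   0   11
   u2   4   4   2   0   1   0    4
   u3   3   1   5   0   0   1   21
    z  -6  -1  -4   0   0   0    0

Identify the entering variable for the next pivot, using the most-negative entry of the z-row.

x1

Negative z-row entries: x1: -6, x2: -1, x3: -4.
The most negative is -6 in column x1, so x1 enters.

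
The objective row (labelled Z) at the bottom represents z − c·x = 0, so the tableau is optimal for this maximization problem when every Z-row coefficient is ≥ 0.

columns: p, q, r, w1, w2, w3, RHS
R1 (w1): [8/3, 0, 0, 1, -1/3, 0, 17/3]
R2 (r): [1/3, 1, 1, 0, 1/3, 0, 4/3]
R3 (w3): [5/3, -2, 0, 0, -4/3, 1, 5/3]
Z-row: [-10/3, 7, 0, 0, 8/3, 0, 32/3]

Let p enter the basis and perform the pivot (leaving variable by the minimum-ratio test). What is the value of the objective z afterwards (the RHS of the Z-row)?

Ratio test on column p — row 1: (17/3)/(8/3) = 17/8; row 2: (4/3)/(1/3) = 4; row 3: (5/3)/(5/3) = 1. Minimum is 1 at row 3 (w3 leaves); pivot element 5/3.
Pivot on row 3; the Z-row RHS becomes 32/3 − (-10/3)·1 = 14.

14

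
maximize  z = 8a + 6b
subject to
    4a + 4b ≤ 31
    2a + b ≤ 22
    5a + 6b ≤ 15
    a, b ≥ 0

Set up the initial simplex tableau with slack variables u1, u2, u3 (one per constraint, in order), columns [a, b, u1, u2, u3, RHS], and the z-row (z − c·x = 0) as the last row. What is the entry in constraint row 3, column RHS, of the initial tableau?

The RHS of constraint 3 is b_3 = 15.

15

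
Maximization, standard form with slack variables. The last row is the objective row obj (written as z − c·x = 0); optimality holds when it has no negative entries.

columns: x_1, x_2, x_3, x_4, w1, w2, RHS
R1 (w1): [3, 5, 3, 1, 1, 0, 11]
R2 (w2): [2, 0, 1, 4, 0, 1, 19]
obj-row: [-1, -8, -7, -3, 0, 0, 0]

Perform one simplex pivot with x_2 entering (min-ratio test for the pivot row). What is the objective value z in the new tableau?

Ratio test on column x_2 — row 1: 11/5 = 11/5; row 2: entry 0 ≤ 0. Minimum is 11/5 at row 1 (w1 leaves); pivot element 5.
Pivot on row 1; the obj-row RHS becomes 0 − (-8)·(11/5) = 88/5.

88/5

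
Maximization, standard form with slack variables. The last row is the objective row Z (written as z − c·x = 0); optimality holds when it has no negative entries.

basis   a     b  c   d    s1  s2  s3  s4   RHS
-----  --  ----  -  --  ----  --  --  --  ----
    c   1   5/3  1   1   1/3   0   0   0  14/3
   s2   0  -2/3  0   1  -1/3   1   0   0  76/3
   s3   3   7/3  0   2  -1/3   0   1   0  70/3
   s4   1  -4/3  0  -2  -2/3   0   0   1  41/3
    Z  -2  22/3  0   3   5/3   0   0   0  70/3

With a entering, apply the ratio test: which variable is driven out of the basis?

c

Column a entries and ratios — c: (14/3)/1 = 14/3; s2: 0 ≤ 0, skip; s3: (70/3)/3 = 70/9; s4: (41/3)/1 = 41/3.
Smallest ratio is 14/3 in the row of c, so c leaves.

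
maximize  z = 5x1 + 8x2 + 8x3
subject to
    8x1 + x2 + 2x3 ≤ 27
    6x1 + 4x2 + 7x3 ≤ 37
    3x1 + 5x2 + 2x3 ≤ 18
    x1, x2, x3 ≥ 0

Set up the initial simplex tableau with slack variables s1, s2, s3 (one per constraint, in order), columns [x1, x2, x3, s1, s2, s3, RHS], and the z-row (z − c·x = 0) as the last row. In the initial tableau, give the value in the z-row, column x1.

The z-row carries the negated objective coefficients: the x1 entry is -5.

-5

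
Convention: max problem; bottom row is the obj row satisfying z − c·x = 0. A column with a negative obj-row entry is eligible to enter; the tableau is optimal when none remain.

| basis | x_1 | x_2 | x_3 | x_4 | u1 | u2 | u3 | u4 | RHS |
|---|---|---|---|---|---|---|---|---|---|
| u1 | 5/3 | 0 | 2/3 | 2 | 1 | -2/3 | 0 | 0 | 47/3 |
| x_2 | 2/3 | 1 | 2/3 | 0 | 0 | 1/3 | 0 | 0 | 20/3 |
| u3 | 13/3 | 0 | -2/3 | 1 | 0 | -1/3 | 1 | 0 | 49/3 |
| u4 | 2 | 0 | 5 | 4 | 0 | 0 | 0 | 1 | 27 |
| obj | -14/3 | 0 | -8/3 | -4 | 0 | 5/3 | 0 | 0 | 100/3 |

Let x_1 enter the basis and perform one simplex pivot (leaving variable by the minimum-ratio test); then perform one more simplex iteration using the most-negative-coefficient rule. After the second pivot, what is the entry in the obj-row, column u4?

Ratio test on column x_1 — row 1: (47/3)/(5/3) = 47/5; row 2: (20/3)/(2/3) = 10; row 3: (49/3)/(13/3) = 49/13; row 4: 27/2 = 27/2. Minimum is 49/13 at row 3 (u3 leaves); pivot element 13/3.
Divide row 3 by 13/3; eliminate column x_1 from the other rows.
Second iteration: most negative obj-row entry is -44/13 in column x_3, so x_3 enters.
Ratio test on column x_3 — row 1: (122/13)/(12/13) = 61/6; row 2: (54/13)/(10/13) = 27/5; row 3: entry -2/13 ≤ 0; row 4: (253/13)/(69/13) = 11/3. Minimum is 11/3 at row 4 (u4 leaves); pivot element 69/13.
Divide row 4 by 69/13; eliminate column x_3 from the other rows.
After both pivots, the entry at the obj-row, column u4 is 44/69.

44/69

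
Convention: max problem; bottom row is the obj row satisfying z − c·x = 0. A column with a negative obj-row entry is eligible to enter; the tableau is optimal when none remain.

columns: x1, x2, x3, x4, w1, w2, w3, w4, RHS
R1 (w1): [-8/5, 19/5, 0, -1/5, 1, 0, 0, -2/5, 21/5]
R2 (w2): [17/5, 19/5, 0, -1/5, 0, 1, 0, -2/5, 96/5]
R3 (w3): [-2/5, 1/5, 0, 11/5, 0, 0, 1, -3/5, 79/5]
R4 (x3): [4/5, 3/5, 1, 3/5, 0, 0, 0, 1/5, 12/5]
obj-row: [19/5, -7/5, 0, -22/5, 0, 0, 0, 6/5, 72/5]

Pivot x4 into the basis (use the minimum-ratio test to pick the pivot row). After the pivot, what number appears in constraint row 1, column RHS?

Ratio test on column x4 — row 1: entry -1/5 ≤ 0; row 2: entry -1/5 ≤ 0; row 3: (79/5)/(11/5) = 79/11; row 4: (12/5)/(3/5) = 4. Minimum is 4 at row 4 (x3 leaves); pivot element 3/5.
Divide row 4 by 3/5; eliminate column x4 from the other rows.
Row 1 update in column RHS: 21/5 − (-1/5)·4 = 5.

5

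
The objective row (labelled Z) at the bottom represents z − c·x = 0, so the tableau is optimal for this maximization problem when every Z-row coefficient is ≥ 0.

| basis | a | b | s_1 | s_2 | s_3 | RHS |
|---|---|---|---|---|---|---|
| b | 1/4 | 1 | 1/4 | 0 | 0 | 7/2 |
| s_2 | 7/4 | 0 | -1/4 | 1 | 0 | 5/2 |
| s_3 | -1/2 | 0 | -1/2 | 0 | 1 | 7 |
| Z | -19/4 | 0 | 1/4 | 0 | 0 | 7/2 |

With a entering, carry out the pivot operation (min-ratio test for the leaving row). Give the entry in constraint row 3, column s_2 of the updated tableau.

Ratio test on column a — row 1: (7/2)/(1/4) = 14; row 2: (5/2)/(7/4) = 10/7; row 3: entry -1/2 ≤ 0. Minimum is 10/7 at row 2 (s_2 leaves); pivot element 7/4.
Divide row 2 by 7/4; eliminate column a from the other rows.
Row 3 update in column s_2: 0 − (-1/2)·(4/7) = 2/7.

2/7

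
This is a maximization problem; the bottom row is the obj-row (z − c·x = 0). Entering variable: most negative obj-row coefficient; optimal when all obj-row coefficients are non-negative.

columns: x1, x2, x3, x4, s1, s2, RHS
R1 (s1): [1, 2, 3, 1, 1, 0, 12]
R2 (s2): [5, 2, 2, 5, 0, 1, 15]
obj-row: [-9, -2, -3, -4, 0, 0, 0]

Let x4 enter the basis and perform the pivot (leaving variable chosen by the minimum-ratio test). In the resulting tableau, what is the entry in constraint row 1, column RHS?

9

Ratio test on column x4 — row 1: 12/1 = 12; row 2: 15/5 = 3. Minimum is 3 at row 2 (s2 leaves); pivot element 5.
Divide row 2 by 5; eliminate column x4 from the other rows.
Row 1 update in column RHS: 12 − 1·3 = 9.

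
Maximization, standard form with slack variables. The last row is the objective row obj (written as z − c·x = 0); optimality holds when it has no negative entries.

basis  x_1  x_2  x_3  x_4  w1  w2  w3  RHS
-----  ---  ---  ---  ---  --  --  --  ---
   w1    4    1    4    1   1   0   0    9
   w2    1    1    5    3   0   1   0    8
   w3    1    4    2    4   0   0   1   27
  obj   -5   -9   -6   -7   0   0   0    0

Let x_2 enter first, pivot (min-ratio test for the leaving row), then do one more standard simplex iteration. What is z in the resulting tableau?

Ratio test on column x_2 — row 1: 9/1 = 9; row 2: 8/1 = 8; row 3: 27/4 = 27/4. Minimum is 27/4 at row 3 (w3 leaves); pivot element 4.
Pivot on row 3; the obj-row RHS becomes 0 − (-9)·(27/4) = 243/4.
Next entering variable (most negative obj-row entry -11/4): x_1.
Ratio test on column x_1 — row 1: (9/4)/(15/4) = 3/5; row 2: (5/4)/(3/4) = 5/3; row 3: (27/4)/(1/4) = 27. Minimum is 3/5 at row 1 (w1 leaves); pivot element 15/4.
After the second pivot the obj-row RHS is 243/4 − (-11/4)·(3/5) = 312/5.

312/5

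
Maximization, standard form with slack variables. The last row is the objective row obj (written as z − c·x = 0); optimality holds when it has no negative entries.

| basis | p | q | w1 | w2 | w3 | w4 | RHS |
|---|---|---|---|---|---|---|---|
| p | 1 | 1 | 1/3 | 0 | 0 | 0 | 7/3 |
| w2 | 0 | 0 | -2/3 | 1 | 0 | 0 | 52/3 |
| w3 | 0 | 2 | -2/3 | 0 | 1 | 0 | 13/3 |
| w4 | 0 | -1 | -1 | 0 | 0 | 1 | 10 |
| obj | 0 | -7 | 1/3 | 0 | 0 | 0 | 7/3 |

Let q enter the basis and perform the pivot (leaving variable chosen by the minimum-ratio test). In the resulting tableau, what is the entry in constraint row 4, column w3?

1/2

Ratio test on column q — row 1: (7/3)/1 = 7/3; row 2: entry 0 ≤ 0; row 3: (13/3)/2 = 13/6; row 4: entry -1 ≤ 0. Minimum is 13/6 at row 3 (w3 leaves); pivot element 2.
Divide row 3 by 2; eliminate column q from the other rows.
Row 4 update in column w3: 0 − (-1)·(1/2) = 1/2.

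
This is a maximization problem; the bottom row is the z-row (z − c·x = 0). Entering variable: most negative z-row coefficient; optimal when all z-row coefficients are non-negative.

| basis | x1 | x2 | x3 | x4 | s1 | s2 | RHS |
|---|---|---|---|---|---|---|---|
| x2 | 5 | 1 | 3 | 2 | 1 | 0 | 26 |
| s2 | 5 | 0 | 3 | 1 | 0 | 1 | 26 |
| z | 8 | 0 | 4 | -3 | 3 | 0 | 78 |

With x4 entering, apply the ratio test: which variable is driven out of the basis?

Column x4 entries and ratios — x2: 26/2 = 13; s2: 26/1 = 26.
Smallest ratio is 13 in the row of x2, so x2 leaves.

x2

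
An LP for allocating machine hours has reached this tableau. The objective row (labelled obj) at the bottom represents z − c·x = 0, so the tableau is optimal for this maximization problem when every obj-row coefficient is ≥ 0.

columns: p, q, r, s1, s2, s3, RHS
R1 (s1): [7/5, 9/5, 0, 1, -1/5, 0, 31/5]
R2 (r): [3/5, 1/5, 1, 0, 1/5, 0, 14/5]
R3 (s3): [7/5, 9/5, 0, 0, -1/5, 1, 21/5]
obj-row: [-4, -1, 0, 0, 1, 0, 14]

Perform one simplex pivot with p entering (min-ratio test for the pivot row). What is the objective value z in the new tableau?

Ratio test on column p — row 1: (31/5)/(7/5) = 31/7; row 2: (14/5)/(3/5) = 14/3; row 3: (21/5)/(7/5) = 3. Minimum is 3 at row 3 (s3 leaves); pivot element 7/5.
Pivot on row 3; the obj-row RHS becomes 14 − (-4)·3 = 26.

26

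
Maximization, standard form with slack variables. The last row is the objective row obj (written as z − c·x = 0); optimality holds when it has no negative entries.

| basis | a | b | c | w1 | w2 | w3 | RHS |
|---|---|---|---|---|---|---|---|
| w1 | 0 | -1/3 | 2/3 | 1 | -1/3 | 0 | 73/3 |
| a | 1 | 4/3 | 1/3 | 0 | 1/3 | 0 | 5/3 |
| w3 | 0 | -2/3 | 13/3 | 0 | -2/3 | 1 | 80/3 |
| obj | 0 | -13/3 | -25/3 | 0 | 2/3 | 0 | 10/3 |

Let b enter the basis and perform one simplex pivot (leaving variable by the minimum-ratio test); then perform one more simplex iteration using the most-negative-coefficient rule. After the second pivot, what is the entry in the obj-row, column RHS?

45

Ratio test on column b — row 1: entry -1/3 ≤ 0; row 2: (5/3)/(4/3) = 5/4; row 3: entry -2/3 ≤ 0. Minimum is 5/4 at row 2 (a leaves); pivot element 4/3.
Divide row 2 by 4/3; eliminate column b from the other rows.
Second iteration: most negative obj-row entry is -29/4 in column c, so c enters.
Ratio test on column c — row 1: (99/4)/(3/4) = 33; row 2: (5/4)/(1/4) = 5; row 3: (55/2)/(9/2) = 55/9. Minimum is 5 at row 2 (b leaves); pivot element 1/4.
Divide row 2 by 1/4; eliminate column c from the other rows.
After both pivots, the entry at the obj-row, column RHS is 45.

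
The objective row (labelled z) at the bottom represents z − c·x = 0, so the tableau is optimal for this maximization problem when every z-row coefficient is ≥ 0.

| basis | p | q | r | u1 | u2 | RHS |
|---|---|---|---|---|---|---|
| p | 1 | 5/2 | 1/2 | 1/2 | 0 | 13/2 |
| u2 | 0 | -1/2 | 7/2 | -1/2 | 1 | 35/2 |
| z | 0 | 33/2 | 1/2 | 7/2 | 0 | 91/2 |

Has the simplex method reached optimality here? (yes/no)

yes

Every z-row coefficient is ≥ 0, so the tableau is optimal.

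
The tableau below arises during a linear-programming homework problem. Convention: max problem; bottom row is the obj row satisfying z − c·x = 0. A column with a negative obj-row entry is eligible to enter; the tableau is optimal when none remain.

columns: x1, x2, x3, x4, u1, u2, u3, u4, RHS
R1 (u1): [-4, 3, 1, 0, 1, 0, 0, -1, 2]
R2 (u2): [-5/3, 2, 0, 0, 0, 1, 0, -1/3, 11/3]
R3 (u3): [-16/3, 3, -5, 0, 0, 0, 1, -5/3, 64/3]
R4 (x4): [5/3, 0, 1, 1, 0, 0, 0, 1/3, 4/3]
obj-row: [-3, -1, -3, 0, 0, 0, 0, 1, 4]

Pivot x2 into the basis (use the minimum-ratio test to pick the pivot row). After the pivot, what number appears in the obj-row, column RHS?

14/3

Ratio test on column x2 — row 1: 2/3 = 2/3; row 2: (11/3)/2 = 11/6; row 3: (64/3)/3 = 64/9; row 4: entry 0 ≤ 0. Minimum is 2/3 at row 1 (u1 leaves); pivot element 3.
Divide row 1 by 3; eliminate column x2 from the other rows.
obj-row update in column RHS: 4 − (-1)·(2/3) = 14/3.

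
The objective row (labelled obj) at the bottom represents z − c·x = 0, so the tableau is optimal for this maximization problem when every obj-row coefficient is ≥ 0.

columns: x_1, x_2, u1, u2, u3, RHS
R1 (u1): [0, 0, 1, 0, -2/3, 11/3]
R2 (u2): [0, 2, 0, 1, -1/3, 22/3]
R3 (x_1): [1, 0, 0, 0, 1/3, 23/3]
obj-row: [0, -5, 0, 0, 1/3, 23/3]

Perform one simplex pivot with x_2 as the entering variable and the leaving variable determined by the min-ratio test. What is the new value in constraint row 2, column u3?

-1/6

Ratio test on column x_2 — row 1: entry 0 ≤ 0; row 2: (22/3)/2 = 11/3; row 3: entry 0 ≤ 0. Minimum is 11/3 at row 2 (u2 leaves); pivot element 2.
Divide row 2 by 2; eliminate column x_2 from the other rows.
In the new row 2, the u3 entry is the old entry divided by the pivot: (-1/3)/2 = -1/6.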